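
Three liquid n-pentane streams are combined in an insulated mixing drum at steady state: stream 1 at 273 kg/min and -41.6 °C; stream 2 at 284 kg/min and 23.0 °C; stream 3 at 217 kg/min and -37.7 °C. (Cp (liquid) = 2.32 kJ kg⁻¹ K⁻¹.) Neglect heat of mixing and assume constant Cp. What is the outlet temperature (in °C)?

T_out = -16.8 °C

Adiabatic, steady state ⇒ Σ ṁᵢCp,ᵢ(T_out − Tᵢ) = 0
Σ ṁᵢCp,ᵢTᵢ = 273×2.32×-41.6 + 284×2.32×23.0 + 217×2.32×-37.7 = -30173
Σ ṁᵢCp,ᵢ = 273×2.32 + 284×2.32 + 217×2.32 = 1795.7
T_out = -30173 / 1795.7 = -16.803 °C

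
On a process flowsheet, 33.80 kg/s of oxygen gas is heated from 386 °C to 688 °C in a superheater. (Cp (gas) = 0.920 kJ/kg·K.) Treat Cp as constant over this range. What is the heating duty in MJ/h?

Q = ṁ·Cp·ΔT = 33.80 × 0.920 × (688 − 386) = 9391 kJ/s
Heating duty = 33808 MJ/h

Q = 33800 MJ/h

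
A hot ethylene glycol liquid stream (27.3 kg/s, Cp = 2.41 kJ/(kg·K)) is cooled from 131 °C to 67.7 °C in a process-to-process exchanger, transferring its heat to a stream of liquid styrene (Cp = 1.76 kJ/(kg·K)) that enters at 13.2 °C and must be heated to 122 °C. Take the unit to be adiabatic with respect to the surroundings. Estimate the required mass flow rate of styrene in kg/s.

Heat released by hot stream: Q = 27.3 × 2.41 × (131 − 67.7) = 4164.7 kJ/s
Energy balance on cold side (adiabatic exchanger): Q = ṁ_c·Cp_c·(T_c,out − T_c,in)
ṁ_c = 4164.7 / [1.76 × (122 − 13.2)] = 21.749 kg/s

ṁ_c = 21.7 kg/s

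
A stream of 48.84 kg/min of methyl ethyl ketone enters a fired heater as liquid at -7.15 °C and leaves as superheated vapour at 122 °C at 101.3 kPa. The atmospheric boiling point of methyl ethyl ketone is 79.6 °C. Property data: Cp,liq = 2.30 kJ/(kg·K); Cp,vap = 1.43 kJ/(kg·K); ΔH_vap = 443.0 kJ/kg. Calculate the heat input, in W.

liquid -7.15→79.6 °C: 199.52 kJ/kg
vaporisation at 79.6 °C: 443 kJ/kg
vapour 79.6→122 °C: 60.632 kJ/kg
Δh = 199.52 + 443 + 60.632 = 703.16 kJ/kg
Q = ṁ·Δh = 48.84 kg/min × 703.16 kJ/kg = 34342 kJ/min
|Q| = 572.37 kW = 572370 W

Q = 572000 W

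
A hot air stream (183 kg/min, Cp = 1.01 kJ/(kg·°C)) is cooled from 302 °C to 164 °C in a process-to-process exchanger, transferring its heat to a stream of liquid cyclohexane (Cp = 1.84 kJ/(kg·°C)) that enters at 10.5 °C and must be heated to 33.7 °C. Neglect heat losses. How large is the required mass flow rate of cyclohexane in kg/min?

ṁ_c = 598 kg/min

Heat released by hot stream: Q = 183 × 1.01 × (302 − 164) = 25507 kJ/min
Energy balance on cold side (adiabatic exchanger): Q = ṁ_c·Cp_c·(T_c,out − T_c,in)
ṁ_c = 25507 / [1.84 × (33.7 − 10.5)] = 597.51 kg/min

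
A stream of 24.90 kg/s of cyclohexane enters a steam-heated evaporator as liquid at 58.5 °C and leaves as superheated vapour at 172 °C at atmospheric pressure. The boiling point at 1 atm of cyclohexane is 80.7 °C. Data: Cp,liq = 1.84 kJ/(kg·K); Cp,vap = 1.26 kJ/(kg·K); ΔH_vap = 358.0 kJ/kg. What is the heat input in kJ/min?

liquid 58.5→80.7 °C: 40.848 kJ/kg
vaporisation at 80.7 °C: 358 kJ/kg
vapour 80.7→172 °C: 115.04 kJ/kg
Δh = 40.848 + 358 + 115.04 = 513.89 kJ/kg
Q = ṁ·Δh = 24.90 kg/s × 513.89 kJ/kg = 12796 kJ/s
|Q| = 12796 kW = 767750 kJ/min

Q = 768000 kJ/min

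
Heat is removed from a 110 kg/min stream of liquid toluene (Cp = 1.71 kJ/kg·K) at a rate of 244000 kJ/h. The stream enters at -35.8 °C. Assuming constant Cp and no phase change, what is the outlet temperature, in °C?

T_out = -57.4 °C

Q = 244000 kJ/h = 4066.7 kJ/min
ΔT = Q/(ṁ·Cp) = 4066.7/(110×1.71) = 21.62 K
T_out = -35.8 − 21.62 = -57.42 °C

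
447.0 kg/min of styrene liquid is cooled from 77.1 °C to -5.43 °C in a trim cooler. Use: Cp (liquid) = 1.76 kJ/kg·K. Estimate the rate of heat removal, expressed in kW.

Q_c = 1080 kW

Q = ṁ·Cp·ΔT = 447.0 × 1.76 × (-5.43 − 77.1) = -64928 kJ/min
Converting: 64928 / 60 s = 1082.1 kW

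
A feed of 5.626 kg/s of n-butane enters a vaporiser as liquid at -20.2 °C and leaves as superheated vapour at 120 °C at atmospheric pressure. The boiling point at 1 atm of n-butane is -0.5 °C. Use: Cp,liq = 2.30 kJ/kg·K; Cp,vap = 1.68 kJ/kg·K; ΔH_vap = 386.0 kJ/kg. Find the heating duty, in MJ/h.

Q = 12800 MJ/h

liquid -20.2→-0.5 °C: 45.31 kJ/kg
vaporisation at -0.5 °C: 386 kJ/kg
vapour -0.5→120 °C: 202.44 kJ/kg
Δh = 45.31 + 386 + 202.44 = 633.75 kJ/kg
Q = ṁ·Δh = 5.626 kg/s × 633.75 kJ/kg = 3565.5 kJ/s
|Q| = 3565.5 kW = 12836 MJ/h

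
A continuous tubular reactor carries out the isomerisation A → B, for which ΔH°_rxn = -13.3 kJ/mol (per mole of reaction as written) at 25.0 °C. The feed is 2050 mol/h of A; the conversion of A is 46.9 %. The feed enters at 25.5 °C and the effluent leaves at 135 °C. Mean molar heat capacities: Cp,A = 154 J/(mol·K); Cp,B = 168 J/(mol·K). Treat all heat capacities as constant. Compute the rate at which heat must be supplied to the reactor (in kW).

Extent of reaction ξ = 0.469 × 2050 = 961.45 mol/h
Reaction term: ξ·ΔH°_rxn = 961.45 × -13.3 = -12787 kJ/h
Sensible, feed 25.5→25 °C: -157.85 kJ/h
Outlet flows (mol/h): A 1088.6, B 961.45
Sensible, products 25→135 °C: 36208 kJ/h
Q = ΔH = 23262 kJ/h = 6.4618 kW
Heat supplied = 6.4618 kW

Q_in = 6.46 kW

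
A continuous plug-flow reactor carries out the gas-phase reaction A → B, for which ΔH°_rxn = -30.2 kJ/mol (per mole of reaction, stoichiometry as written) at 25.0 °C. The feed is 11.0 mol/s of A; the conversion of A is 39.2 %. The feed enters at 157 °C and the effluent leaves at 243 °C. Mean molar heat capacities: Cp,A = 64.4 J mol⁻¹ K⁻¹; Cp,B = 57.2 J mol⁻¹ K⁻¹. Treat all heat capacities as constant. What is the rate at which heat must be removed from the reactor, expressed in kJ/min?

Q_out = 4560 kJ/min

Extent of reaction ξ = 0.392 × 11.0 = 4.312 mol/s
Reaction term: ξ·ΔH°_rxn = 4.312 × -30.2 = -130.22 kJ/s
Sensible, feed 157→25 °C: -93.509 kJ/s
Outlet flows (mol/s): A 6.688, B 4.312
Sensible, products 25→243 °C: 147.66 kJ/s
Q = ΔH = -76.068 kJ/s = -76.068 kW
Heat removed = 4564.1 kJ/min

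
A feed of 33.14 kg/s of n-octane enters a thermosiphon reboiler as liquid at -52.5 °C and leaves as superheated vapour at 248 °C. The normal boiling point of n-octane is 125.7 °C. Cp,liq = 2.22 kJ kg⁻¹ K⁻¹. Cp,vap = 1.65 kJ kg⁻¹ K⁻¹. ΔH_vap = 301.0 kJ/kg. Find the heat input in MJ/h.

Q = 107000 MJ/h

liquid -52.5→125.7 °C: 395.6 kJ/kg
vaporisation at 125.7 °C: 301 kJ/kg
vapour 125.7→248 °C: 201.79 kJ/kg
Δh = 395.6 + 301 + 201.79 = 898.4 kJ/kg
Q = ṁ·Δh = 33.14 kg/s × 898.4 kJ/kg = 29773 kJ/s
|Q| = 29773 kW = 107180 MJ/h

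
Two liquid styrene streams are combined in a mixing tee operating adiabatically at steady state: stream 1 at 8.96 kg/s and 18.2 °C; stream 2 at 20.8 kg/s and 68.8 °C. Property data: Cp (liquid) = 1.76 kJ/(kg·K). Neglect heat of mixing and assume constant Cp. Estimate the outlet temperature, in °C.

T_out = 53.6 °C

No heat crosses the boundary, so H_out = H_in.
T_out = Σ ṁᵢCp,ᵢTᵢ / Σ ṁᵢCp,ᵢ
      = 2805.6 / 52.378 = 53.566 °C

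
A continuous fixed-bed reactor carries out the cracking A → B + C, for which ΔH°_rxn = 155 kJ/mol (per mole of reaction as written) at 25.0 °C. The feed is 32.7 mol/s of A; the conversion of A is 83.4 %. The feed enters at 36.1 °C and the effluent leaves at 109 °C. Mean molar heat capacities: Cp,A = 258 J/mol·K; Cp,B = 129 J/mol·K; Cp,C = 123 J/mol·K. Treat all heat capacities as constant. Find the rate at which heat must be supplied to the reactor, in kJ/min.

Q_in = 290000 kJ/min

Extent of reaction ξ = 0.834 × 32.7 = 27.272 mol/s
Reaction term: ξ·ΔH°_rxn = 27.272 × 155 = 4227.1 kJ/s
Sensible, feed 36.1→25 °C: -93.646 kJ/s
Outlet flows (mol/s): A 5.4282, B 27.272, C 27.272
Sensible, products 25→109 °C: 694.93 kJ/s
Q = ΔH = 4828.4 kJ/s = 4828.4 kW
Heat supplied = 289700 kJ/min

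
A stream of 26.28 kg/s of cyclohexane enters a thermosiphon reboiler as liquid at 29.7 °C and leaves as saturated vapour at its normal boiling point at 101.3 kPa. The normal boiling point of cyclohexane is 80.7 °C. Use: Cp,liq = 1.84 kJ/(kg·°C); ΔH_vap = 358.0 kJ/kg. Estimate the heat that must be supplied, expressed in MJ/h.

Q = 42700 MJ/h

liquid 29.7→80.7 °C: 93.84 kJ/kg
vaporisation at 80.7 °C: 358 kJ/kg
Δh = 93.84 + 358 = 451.84 kJ/kg
Q = ṁ·Δh = 26.28 kg/s × 451.84 kJ/kg = 11874 kJ/s
|Q| = 11874 kW = 42748 MJ/h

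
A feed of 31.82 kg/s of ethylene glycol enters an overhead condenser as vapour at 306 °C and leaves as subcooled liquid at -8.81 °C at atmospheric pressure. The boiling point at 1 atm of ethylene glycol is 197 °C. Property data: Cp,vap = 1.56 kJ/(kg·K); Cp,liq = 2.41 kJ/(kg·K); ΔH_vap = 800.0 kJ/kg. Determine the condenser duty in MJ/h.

Q_c = 168000 MJ/h

vapour 306→197 °C: -170.04 kJ/kg
condensation at 197 °C: -800 kJ/kg
liquid 197→-8.81 °C: -496 kJ/kg
Δh = -170.04 + -800 + -496 = -1466 kJ/kg
Q = ṁ·Δh = 31.82 kg/s × -1466 kJ/kg = -46649 kJ/s
|Q| = 46649 kW = 167940 MJ/h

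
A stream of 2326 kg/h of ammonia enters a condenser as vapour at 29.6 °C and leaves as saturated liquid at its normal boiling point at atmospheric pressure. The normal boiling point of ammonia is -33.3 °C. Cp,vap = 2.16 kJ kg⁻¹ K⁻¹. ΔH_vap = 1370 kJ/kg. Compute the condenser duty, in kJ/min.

Q_c = 58400 kJ/min

vapour 29.6→-33.3 °C: -135.86 kJ/kg
condensation at -33.3 °C: -1370 kJ/kg
Δh = -135.86 + -1370 = -1505.9 kJ/kg
Q = ṁ·Δh = 2326 kg/h × -1505.9 kJ/kg = -3.5026e+06 kJ/h
|Q| = 972.96 kW = 58377 kJ/min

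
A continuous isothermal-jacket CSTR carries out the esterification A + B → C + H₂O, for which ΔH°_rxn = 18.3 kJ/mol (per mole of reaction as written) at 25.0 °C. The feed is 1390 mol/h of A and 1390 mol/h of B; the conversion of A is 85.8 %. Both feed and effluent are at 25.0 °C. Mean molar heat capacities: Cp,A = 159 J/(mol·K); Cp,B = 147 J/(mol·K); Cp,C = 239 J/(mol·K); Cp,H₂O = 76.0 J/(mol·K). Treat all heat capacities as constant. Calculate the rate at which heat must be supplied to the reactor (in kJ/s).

Q_in = 6.06 kJ/s

Extent of reaction ξ = 0.858 × 1390 = 1192.6 mol/h
Reaction term: ξ·ΔH°_rxn = 1192.6 × 18.3 = 21825 kJ/h
Q = ΔH = 21825 kJ/h = 6.0625 kW
Heat supplied = 6.0625 kJ/s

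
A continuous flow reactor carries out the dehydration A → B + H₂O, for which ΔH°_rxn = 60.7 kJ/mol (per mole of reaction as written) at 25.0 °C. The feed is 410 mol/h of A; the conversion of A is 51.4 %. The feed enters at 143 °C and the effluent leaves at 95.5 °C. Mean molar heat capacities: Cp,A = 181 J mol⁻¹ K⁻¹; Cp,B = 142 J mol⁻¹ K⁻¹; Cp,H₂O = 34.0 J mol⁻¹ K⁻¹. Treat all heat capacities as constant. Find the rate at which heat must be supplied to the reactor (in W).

Q_in = 2550 W

Extent of reaction ξ = 0.514 × 410 = 210.74 mol/h
Reaction term: ξ·ΔH°_rxn = 210.74 × 60.7 = 12792 kJ/h
Sensible, feed 143→25 °C: -8756.8 kJ/h
Outlet flows (mol/h): A 199.26, B 210.74, H₂O 210.74
Sensible, products 25→95.5 °C: 5157.5 kJ/h
Q = ΔH = 9192.7 kJ/h = 2.5535 kW
Heat supplied = 2553.5 W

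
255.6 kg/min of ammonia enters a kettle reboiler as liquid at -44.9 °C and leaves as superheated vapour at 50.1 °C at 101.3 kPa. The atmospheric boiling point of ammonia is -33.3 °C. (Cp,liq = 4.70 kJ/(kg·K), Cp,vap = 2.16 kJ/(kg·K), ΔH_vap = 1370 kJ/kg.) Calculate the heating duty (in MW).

Q = 6.84 MW

liquid -44.9→-33.3 °C: 54.52 kJ/kg
vaporisation at -33.3 °C: 1370 kJ/kg
vapour -33.3→50.1 °C: 180.14 kJ/kg
Δh = 54.52 + 1370 + 180.14 = 1604.7 kJ/kg
Q = ṁ·Δh = 255.6 kg/min × 1604.7 kJ/kg = 410150 kJ/min
|Q| = 6835.9 kW = 6.8359 MW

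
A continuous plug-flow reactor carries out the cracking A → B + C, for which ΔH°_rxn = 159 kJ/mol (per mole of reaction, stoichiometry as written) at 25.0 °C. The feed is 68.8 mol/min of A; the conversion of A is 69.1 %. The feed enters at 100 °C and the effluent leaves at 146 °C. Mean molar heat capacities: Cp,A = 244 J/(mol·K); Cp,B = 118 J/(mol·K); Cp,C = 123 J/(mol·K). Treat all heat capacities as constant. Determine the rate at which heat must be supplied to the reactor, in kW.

Q_in = 139 kW

Extent of reaction ξ = 0.691 × 68.8 = 47.541 mol/min
Reaction term: ξ·ΔH°_rxn = 47.541 × 159 = 7559 kJ/min
Sensible, feed 100→25 °C: -1259 kJ/min
Outlet flows (mol/min): A 21.259, B 47.541, C 47.541
Sensible, products 25→146 °C: 2014 kJ/min
Q = ΔH = 8313.9 kJ/min = 138.57 kW
Heat supplied = 138.57 kW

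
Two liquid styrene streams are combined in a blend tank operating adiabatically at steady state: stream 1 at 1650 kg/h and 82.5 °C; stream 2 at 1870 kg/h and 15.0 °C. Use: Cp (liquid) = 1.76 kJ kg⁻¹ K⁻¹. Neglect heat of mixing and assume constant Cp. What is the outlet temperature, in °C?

T_out = 46.6 °C

No heat crosses the boundary, so H_out = H_in.
T_out = Σ ṁᵢCp,ᵢTᵢ / Σ ṁᵢCp,ᵢ
      = 288950 / 6195.2 = 46.641 °C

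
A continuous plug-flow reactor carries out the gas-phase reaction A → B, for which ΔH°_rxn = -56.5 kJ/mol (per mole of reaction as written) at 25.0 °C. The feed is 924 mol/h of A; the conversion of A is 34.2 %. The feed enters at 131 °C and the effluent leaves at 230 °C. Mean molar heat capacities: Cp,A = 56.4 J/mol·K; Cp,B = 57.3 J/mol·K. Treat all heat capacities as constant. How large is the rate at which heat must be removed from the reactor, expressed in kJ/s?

Extent of reaction ξ = 0.342 × 924 = 316.01 mol/h
Reaction term: ξ·ΔH°_rxn = 316.01 × -56.5 = -17854 kJ/h
Sensible, feed 131→25 °C: -5524 kJ/h
Outlet flows (mol/h): A 607.99, B 316.01
Sensible, products 25→230 °C: 10742 kJ/h
Q = ΔH = -12637 kJ/h = -3.5103 kW
Heat removed = 3.5103 kJ/s

Q_out = 3.51 kJ/s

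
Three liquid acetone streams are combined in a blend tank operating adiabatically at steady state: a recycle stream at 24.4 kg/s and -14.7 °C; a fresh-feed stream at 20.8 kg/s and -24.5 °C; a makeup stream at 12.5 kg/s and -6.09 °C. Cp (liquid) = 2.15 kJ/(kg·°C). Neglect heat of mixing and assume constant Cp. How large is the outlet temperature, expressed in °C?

T_out = -16.4 °C

Energy balance with Q = 0: Σ ṁᵢCp,ᵢ(T_out − Tᵢ) = 0
Σ ṁᵢCp,ᵢTᵢ = 24.4×2.15×-14.7 + 20.8×2.15×-24.5 + 12.5×2.15×-6.09 = -2030.5
Σ ṁᵢCp,ᵢ = 24.4×2.15 + 20.8×2.15 + 12.5×2.15 = 124.05
T_out = -2030.5 / 124.05 = -16.368 °C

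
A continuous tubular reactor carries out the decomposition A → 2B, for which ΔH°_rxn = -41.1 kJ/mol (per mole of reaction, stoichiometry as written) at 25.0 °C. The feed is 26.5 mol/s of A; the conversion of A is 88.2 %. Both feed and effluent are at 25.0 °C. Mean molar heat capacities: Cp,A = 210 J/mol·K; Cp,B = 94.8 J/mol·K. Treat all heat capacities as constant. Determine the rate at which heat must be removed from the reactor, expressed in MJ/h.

Extent of reaction ξ = 0.882 × 26.5 = 23.373 mol/s
Reaction term: ξ·ΔH°_rxn = 23.373 × -41.1 = -960.63 kJ/s
Q = ΔH = -960.63 kJ/s = -960.63 kW
Heat removed = 3458.3 MJ/h

Q_out = 3460 MJ/h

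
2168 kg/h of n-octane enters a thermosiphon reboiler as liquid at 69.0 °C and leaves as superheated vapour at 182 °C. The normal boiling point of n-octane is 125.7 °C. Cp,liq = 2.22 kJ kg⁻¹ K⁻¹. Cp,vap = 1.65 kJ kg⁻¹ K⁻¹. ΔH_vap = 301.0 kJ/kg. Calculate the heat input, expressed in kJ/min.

Q = 18800 kJ/min

liquid 69.0→125.7 °C: 125.87 kJ/kg
vaporisation at 125.7 °C: 301 kJ/kg
vapour 125.7→182 °C: 92.895 kJ/kg
Δh = 125.87 + 301 + 92.895 = 519.77 kJ/kg
Q = ṁ·Δh = 2168 kg/h × 519.77 kJ/kg = 1.1269e+06 kJ/h
|Q| = 313.02 kW = 18781 kJ/min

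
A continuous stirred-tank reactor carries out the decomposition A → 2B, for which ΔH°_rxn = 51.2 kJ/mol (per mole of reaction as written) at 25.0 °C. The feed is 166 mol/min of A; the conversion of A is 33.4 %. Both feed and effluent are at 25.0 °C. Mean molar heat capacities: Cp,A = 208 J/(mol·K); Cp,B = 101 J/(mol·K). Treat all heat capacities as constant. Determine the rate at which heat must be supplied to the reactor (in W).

Q_in = 47300 W

Extent of reaction ξ = 0.334 × 166 = 55.444 mol/min
Reaction term: ξ·ΔH°_rxn = 55.444 × 51.2 = 2838.7 kJ/min
Q = ΔH = 2838.7 kJ/min = 47.312 kW
Heat supplied = 47312 W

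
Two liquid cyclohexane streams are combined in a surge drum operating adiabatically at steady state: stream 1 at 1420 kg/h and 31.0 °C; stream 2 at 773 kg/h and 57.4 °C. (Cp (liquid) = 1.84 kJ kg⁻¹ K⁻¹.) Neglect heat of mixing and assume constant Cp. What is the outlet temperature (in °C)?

Adiabatic, steady state ⇒ Σ ṁᵢCp,ᵢ(T_out − Tᵢ) = 0
T_out = Σ ṁᵢCp,ᵢTᵢ / Σ ṁᵢCp,ᵢ
      = 162640 / 4035.1 = 40.306 °C

T_out = 40.3 °C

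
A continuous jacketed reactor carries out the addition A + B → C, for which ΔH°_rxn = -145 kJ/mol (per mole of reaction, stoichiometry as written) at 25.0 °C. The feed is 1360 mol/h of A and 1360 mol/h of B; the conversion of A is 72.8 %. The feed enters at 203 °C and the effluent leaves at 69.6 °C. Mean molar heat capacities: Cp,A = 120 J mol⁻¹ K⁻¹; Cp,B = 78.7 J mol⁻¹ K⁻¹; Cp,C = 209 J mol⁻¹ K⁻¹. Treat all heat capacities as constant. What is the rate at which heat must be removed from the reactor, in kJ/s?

Extent of reaction ξ = 0.728 × 1360 = 990.08 mol/h
Reaction term: ξ·ΔH°_rxn = 990.08 × -145 = -143560 kJ/h
Sensible, feed 203→25 °C: -48101 kJ/h
Outlet flows (mol/h): A 369.92, B 369.92, C 990.08
Sensible, products 25→69.6 °C: 12507 kJ/h
Q = ΔH = -179160 kJ/h = -49.765 kW
Heat removed = 49.765 kJ/s

Q_out = 49.8 kJ/s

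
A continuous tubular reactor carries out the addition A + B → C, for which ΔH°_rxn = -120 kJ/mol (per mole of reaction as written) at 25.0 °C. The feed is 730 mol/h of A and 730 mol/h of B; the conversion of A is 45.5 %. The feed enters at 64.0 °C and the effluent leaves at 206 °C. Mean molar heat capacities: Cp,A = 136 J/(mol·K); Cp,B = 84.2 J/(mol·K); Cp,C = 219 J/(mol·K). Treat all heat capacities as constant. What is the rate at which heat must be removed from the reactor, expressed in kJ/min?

Q_out = 285 kJ/min

Extent of reaction ξ = 0.455 × 730 = 332.15 mol/h
Reaction term: ξ·ΔH°_rxn = 332.15 × -120 = -39858 kJ/h
Sensible, feed 64.0→25 °C: -6269.1 kJ/h
Outlet flows (mol/h): A 397.85, B 397.85, C 332.15
Sensible, products 25→206 °C: 29023 kJ/h
Q = ΔH = -17104 kJ/h = -4.7512 kW
Heat removed = 285.07 kJ/min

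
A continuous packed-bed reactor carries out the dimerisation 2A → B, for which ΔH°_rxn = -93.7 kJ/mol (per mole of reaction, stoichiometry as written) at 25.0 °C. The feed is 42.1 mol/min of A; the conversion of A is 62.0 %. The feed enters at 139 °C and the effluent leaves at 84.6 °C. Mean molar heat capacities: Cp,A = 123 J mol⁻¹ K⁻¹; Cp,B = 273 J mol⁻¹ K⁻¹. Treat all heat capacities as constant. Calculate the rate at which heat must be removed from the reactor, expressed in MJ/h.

Extent of reaction ξ = 0.620 × 42.1 / 2 = 13.051 mol/min
Reaction term: ξ·ΔH°_rxn = 13.051 × -93.7 = -1222.9 kJ/min
Sensible, feed 139→25 °C: -590.33 kJ/min
Outlet flows (mol/min): A 15.998, B 13.051
Sensible, products 25→84.6 °C: 329.63 kJ/min
Q = ΔH = -1483.6 kJ/min = -24.726 kW
Heat removed = 89.015 MJ/h

Q_out = 89.0 MJ/h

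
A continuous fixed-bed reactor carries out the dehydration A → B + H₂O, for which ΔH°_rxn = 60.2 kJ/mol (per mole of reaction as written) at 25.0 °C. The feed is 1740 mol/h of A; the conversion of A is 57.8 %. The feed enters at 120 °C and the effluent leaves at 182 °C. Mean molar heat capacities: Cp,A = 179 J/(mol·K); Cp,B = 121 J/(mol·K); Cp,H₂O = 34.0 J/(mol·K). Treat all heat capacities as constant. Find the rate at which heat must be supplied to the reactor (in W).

Q_in = 21100 W

Extent of reaction ξ = 0.578 × 1740 = 1005.7 mol/h
Reaction term: ξ·ΔH°_rxn = 1005.7 × 60.2 = 60544 kJ/h
Sensible, feed 120→25 °C: -29589 kJ/h
Outlet flows (mol/h): A 734.28, B 1005.7, H₂O 1005.7
Sensible, products 25→182 °C: 45110 kJ/h
Q = ΔH = 76065 kJ/h = 21.129 kW
Heat supplied = 21129 W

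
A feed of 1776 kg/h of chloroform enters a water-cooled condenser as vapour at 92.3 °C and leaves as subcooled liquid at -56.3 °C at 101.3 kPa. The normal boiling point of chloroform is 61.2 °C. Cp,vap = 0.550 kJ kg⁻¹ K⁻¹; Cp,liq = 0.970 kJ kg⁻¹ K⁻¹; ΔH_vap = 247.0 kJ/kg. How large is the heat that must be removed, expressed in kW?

Q_c = 187 kW

vapour 92.3→61.2 °C: -17.105 kJ/kg
condensation at 61.2 °C: -247 kJ/kg
liquid 61.2→-56.3 °C: -113.97 kJ/kg
Δh = -17.105 + -247 + -113.97 = -378.08 kJ/kg
Q = ṁ·Δh = 1776 kg/h × -378.08 kJ/kg = -671470 kJ/h
|Q| = 186.52 kW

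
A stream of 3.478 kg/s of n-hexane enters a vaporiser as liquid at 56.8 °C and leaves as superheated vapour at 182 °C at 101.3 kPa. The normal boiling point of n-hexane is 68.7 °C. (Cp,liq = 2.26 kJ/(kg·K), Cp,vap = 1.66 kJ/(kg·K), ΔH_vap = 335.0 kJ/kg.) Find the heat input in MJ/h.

liquid 56.8→68.7 °C: 26.894 kJ/kg
vaporisation at 68.7 °C: 335 kJ/kg
vapour 68.7→182 °C: 188.08 kJ/kg
Δh = 26.894 + 335 + 188.08 = 549.97 kJ/kg
Q = ṁ·Δh = 3.478 kg/s × 549.97 kJ/kg = 1912.8 kJ/s
|Q| = 1912.8 kW = 6886.1 MJ/h

Q = 6890 MJ/h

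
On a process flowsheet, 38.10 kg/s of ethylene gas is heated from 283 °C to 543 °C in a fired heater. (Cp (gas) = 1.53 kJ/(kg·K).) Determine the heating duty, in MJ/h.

Q = 54600 MJ/h

Q = ṁ·Cp·ΔT = 38.10 × 1.53 × (543 − 283) = 15156 kJ/s
Heating duty = 54562 MJ/h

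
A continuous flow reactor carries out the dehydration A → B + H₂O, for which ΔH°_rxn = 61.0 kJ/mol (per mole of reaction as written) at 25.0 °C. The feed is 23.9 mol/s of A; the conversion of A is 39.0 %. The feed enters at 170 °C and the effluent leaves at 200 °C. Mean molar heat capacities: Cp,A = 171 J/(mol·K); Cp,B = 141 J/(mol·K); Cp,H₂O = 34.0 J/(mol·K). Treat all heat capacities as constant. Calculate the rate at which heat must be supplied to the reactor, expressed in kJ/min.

Q_in = 41900 kJ/min

Extent of reaction ξ = 0.390 × 23.9 = 9.321 mol/s
Reaction term: ξ·ΔH°_rxn = 9.321 × 61.0 = 568.58 kJ/s
Sensible, feed 170→25 °C: -592.6 kJ/s
Outlet flows (mol/s): A 14.579, B 9.321, H₂O 9.321
Sensible, products 25→200 °C: 721.73 kJ/s
Q = ΔH = 697.71 kJ/s = 697.71 kW
Heat supplied = 41863 kJ/min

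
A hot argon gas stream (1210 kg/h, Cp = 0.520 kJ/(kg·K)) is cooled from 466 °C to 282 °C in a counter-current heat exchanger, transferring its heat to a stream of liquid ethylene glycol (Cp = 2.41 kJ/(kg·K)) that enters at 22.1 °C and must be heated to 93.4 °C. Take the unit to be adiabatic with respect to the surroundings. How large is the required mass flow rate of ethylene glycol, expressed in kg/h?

Heat released by hot stream: Q = 1210 × 0.520 × (466 − 282) = 115770 kJ/h
Energy balance on cold side (adiabatic exchanger): Q = ṁ_c·Cp_c·(T_c,out − T_c,in)
ṁ_c = 115770 / [2.41 × (93.4 − 22.1)] = 673.75 kg/h

ṁ_c = 674 kg/h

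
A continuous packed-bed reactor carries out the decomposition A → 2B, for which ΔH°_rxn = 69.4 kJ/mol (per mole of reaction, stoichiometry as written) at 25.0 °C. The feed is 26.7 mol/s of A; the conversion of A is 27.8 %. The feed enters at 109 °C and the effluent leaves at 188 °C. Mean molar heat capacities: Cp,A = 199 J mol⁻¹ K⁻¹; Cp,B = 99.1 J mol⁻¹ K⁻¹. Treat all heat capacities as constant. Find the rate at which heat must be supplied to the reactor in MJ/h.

Extent of reaction ξ = 0.278 × 26.7 = 7.4226 mol/s
Reaction term: ξ·ΔH°_rxn = 7.4226 × 69.4 = 515.13 kJ/s
Sensible, feed 109→25 °C: -446.32 kJ/s
Outlet flows (mol/s): A 19.277, B 14.845
Sensible, products 25→188 °C: 865.1 kJ/s
Q = ΔH = 933.91 kJ/s = 933.91 kW
Heat supplied = 3362.1 MJ/h

Q_in = 3360 MJ/h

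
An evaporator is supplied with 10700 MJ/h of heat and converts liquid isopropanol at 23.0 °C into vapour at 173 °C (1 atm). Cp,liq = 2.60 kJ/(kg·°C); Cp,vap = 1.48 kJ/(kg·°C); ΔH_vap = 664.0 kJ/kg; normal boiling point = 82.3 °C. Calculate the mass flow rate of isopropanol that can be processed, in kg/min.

ṁ = 187 kg/min

Δh = 2.60×(82.3−23.0) + 664.0 + 1.48×(173−82.3) = 952.42 kJ/kg
Q = 10700 MJ/h = 2972.2 kJ/s = 178330 kJ/min
ṁ = Q/Δh = 178330 / 952.42 = 187.24 kg/min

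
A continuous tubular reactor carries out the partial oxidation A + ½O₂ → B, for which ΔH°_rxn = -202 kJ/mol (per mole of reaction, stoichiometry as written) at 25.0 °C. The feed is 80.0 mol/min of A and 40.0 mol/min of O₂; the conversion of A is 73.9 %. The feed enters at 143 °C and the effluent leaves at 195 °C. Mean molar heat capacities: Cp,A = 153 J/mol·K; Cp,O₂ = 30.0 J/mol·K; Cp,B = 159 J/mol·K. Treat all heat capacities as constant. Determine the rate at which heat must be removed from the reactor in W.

Extent of reaction ξ = 0.739 × 80.0 = 59.12 mol/min
Reaction term: ξ·ΔH°_rxn = 59.12 × -202 = -11942 kJ/min
Sensible, feed 143→25 °C: -1585.9 kJ/min
Outlet flows (mol/min): A 20.88, O₂ 10.44, B 59.12
Sensible, products 25→195 °C: 2194.3 kJ/min
Q = ΔH = -11334 kJ/min = -188.9 kW
Heat removed = 188900 W

Q_out = 189000 W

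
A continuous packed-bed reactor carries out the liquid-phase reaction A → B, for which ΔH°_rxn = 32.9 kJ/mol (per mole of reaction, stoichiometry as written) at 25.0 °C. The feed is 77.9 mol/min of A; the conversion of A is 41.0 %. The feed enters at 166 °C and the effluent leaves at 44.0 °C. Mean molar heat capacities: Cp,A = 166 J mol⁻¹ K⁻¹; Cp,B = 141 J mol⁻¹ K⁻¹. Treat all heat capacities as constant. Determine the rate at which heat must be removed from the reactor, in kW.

Extent of reaction ξ = 0.410 × 77.9 = 31.939 mol/min
Reaction term: ξ·ΔH°_rxn = 31.939 × 32.9 = 1050.8 kJ/min
Sensible, feed 166→25 °C: -1823.3 kJ/min
Outlet flows (mol/min): A 45.961, B 31.939
Sensible, products 25→44.0 °C: 230.53 kJ/min
Q = ΔH = -542.01 kJ/min = -9.0335 kW
Heat removed = 9.0335 kW

Q_out = 9.03 kW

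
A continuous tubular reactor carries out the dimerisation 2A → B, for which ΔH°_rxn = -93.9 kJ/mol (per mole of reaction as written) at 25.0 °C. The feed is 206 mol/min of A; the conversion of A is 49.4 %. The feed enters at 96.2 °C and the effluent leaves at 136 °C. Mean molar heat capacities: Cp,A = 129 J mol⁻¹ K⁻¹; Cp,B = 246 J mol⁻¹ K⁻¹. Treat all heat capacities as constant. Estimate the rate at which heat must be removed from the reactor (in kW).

Q_out = 63.1 kW

Extent of reaction ξ = 0.494 × 206 / 2 = 50.882 mol/min
Reaction term: ξ·ΔH°_rxn = 50.882 × -93.9 = -4777.8 kJ/min
Sensible, feed 96.2→25 °C: -1892.1 kJ/min
Outlet flows (mol/min): A 104.24, B 50.882
Sensible, products 25→136 °C: 2881.9 kJ/min
Q = ΔH = -3787.9 kJ/min = -63.132 kW
Heat removed = 63.132 kW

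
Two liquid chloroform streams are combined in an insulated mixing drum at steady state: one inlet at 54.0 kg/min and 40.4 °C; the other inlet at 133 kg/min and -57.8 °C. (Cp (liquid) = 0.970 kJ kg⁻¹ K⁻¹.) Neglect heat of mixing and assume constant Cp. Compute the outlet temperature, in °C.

T_out = -29.4 °C

No heat crosses the boundary, so H_out = H_in.
Σ ṁᵢCp,ᵢTᵢ = 54.0×0.970×40.4 + 133×0.970×-57.8 = -5340.6
Σ ṁᵢCp,ᵢ = 54.0×0.970 + 133×0.970 = 181.39
T_out = -5340.6 / 181.39 = -29.443 °C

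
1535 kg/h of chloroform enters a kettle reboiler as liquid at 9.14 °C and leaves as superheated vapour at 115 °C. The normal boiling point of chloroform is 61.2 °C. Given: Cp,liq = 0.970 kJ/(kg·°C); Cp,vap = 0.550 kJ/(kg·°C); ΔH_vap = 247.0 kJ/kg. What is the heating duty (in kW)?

liquid 9.14→61.2 °C: 50.498 kJ/kg
vaporisation at 61.2 °C: 247 kJ/kg
vapour 61.2→115 °C: 29.59 kJ/kg
Δh = 50.498 + 247 + 29.59 = 327.09 kJ/kg
Q = ṁ·Δh = 1535 kg/h × 327.09 kJ/kg = 502080 kJ/h
|Q| = 139.47 kW

Q = 139 kW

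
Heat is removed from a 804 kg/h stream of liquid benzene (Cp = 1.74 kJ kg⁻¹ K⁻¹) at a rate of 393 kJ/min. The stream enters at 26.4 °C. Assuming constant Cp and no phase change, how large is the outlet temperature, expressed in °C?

Q = 393 kJ/min = 23580 kJ/h
ΔT = Q/(ṁ·Cp) = 23580/(804×1.74) = 16.855 K
T_out = 26.4 − 16.855 = 9.5446 °C

T_out = 9.54 °C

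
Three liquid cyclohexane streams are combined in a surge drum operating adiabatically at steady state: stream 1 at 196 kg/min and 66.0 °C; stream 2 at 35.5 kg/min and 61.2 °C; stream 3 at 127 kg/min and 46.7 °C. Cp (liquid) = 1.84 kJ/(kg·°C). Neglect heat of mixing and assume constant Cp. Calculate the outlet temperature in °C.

No heat crosses the boundary, so H_out = H_in.
Σ ṁᵢCp,ᵢTᵢ = 196×1.84×66.0 + 35.5×1.84×61.2 + 127×1.84×46.7 = 38713
Σ ṁᵢCp,ᵢ = 196×1.84 + 35.5×1.84 + 127×1.84 = 659.64
T_out = 38713 / 659.64 = 58.688 °C

T_out = 58.7 °C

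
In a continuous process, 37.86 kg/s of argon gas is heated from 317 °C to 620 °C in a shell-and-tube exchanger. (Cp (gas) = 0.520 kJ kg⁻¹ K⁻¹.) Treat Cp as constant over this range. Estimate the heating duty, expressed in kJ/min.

Q = ṁ·Cp·ΔT = 37.86 × 0.520 × (620 − 317) = 5965.2 kJ/s
Heating duty = 357910 kJ/min

Q = 358000 kJ/min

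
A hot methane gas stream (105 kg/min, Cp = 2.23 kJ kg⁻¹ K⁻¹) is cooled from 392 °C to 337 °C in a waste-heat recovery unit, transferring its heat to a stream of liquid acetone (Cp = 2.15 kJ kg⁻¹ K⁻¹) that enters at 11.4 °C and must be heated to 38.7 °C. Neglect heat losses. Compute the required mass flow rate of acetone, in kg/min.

Heat released by hot stream: Q = 105 × 2.23 × (392 − 337) = 12878 kJ/min
Energy balance on cold side (adiabatic exchanger): Q = ṁ_c·Cp_c·(T_c,out − T_c,in)
ṁ_c = 12878 / [2.15 × (38.7 − 11.4)] = 219.41 kg/min

ṁ_c = 219 kg/min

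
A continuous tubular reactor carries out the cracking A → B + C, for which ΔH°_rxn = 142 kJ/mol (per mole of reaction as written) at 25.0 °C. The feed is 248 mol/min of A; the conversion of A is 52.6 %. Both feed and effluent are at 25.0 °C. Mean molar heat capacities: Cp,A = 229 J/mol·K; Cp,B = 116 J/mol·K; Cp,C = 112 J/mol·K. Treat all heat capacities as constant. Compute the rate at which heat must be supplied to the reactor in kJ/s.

Q_in = 309 kJ/s

Extent of reaction ξ = 0.526 × 248 = 130.45 mol/min
Reaction term: ξ·ΔH°_rxn = 130.45 × 142 = 18524 kJ/min
Q = ΔH = 18524 kJ/min = 308.73 kW
Heat supplied = 308.73 kJ/s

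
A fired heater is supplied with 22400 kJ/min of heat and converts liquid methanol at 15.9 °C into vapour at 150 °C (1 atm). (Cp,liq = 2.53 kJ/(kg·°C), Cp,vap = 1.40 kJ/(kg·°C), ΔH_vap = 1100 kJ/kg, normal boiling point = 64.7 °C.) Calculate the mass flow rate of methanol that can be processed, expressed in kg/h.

Δh = 2.53×(64.7−15.9) + 1100 + 1.40×(150−64.7) = 1342.9 kJ/kg
Q = 22400 kJ/min = 373.33 kJ/s = 1.344e+06 kJ/h
ṁ = Q/Δh = 1.344e+06 / 1342.9 = 1000.8 kg/h

ṁ = 1000 kg/h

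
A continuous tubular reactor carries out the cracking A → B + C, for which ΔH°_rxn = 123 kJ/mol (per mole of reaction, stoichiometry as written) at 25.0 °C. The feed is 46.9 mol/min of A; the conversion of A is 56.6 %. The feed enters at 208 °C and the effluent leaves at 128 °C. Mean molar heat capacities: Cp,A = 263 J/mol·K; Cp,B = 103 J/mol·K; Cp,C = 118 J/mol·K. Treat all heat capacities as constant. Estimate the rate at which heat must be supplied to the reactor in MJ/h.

Extent of reaction ξ = 0.566 × 46.9 = 26.545 mol/min
Reaction term: ξ·ΔH°_rxn = 26.545 × 123 = 3265.1 kJ/min
Sensible, feed 208→25 °C: -2257.3 kJ/min
Outlet flows (mol/min): A 20.355, B 26.545, C 26.545
Sensible, products 25→128 °C: 1155.6 kJ/min
Q = ΔH = 2163.5 kJ/min = 36.058 kW
Heat supplied = 129.81 MJ/h

Q_in = 130 MJ/h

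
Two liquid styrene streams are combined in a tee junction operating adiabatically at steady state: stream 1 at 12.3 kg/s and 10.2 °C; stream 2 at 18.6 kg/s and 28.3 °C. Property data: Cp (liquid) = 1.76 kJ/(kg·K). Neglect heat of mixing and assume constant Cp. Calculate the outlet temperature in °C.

No heat crosses the boundary, so H_out = H_in.
T_out = Σ ṁᵢCp,ᵢTᵢ / Σ ṁᵢCp,ᵢ
      = 1147.2 / 54.384 = 21.095 °C

T_out = 21.1 °C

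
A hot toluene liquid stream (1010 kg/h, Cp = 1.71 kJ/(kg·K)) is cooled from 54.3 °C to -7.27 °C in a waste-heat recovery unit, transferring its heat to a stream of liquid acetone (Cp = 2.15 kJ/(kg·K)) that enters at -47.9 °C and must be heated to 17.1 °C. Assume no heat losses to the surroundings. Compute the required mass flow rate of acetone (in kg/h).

Heat released by hot stream: Q = 1010 × 1.71 × (54.3 − -7.27) = 106340 kJ/h
Energy balance on cold side (adiabatic exchanger): Q = ṁ_c·Cp_c·(T_c,out − T_c,in)
ṁ_c = 106340 / [2.15 × (17.1 − -47.9)] = 760.91 kg/h

ṁ_c = 761 kg/h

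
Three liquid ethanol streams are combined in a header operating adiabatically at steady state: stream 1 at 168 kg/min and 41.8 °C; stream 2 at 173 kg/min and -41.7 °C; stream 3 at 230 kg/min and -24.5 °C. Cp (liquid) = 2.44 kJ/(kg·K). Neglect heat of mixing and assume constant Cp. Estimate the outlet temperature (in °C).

T_out = -10.2 °C

Adiabatic, steady state ⇒ Σ ṁᵢCp,ᵢ(T_out − Tᵢ) = 0
Σ ṁᵢCp,ᵢTᵢ = 168×2.44×41.8 + 173×2.44×-41.7 + 230×2.44×-24.5 = -14217
Σ ṁᵢCp,ᵢ = 168×2.44 + 173×2.44 + 230×2.44 = 1393.2
T_out = -14217 / 1393.2 = -10.204 °C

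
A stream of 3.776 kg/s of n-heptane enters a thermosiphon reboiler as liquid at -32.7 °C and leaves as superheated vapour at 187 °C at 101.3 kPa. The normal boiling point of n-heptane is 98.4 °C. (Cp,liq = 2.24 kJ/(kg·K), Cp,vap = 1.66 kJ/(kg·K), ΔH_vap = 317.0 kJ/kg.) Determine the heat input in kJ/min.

liquid -32.7→98.4 °C: 293.66 kJ/kg
vaporisation at 98.4 °C: 317 kJ/kg
vapour 98.4→187 °C: 147.08 kJ/kg
Δh = 293.66 + 317 + 147.08 = 757.74 kJ/kg
Q = ṁ·Δh = 3.776 kg/s × 757.74 kJ/kg = 2861.2 kJ/s
|Q| = 2861.2 kW = 171670 kJ/min

Q = 172000 kJ/min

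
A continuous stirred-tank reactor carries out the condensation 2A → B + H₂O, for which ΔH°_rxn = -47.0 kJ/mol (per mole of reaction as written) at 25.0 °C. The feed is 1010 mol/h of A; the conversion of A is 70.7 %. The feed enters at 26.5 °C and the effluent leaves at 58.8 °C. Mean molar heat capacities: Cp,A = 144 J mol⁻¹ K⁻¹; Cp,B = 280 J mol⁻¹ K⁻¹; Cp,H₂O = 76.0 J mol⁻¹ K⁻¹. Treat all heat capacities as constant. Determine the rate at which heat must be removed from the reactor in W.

Extent of reaction ξ = 0.707 × 1010 / 2 = 357.03 mol/h
Reaction term: ξ·ΔH°_rxn = 357.03 × -47.0 = -16781 kJ/h
Sensible, feed 26.5→25 °C: -218.16 kJ/h
Outlet flows (mol/h): A 295.93, B 357.03, H₂O 357.03
Sensible, products 25→58.8 °C: 5736.5 kJ/h
Q = ΔH = -11262 kJ/h = -3.1284 kW
Heat removed = 3128.4 W

Q_out = 3130 W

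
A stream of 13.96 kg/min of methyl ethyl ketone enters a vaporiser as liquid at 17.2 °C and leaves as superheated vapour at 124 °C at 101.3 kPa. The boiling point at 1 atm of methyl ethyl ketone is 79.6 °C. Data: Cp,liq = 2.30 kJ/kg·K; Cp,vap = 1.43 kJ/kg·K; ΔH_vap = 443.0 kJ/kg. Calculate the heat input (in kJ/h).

liquid 17.2→79.6 °C: 143.52 kJ/kg
vaporisation at 79.6 °C: 443 kJ/kg
vapour 79.6→124 °C: 63.492 kJ/kg
Δh = 143.52 + 443 + 63.492 = 650.01 kJ/kg
Q = ṁ·Δh = 13.96 kg/min × 650.01 kJ/kg = 9074.2 kJ/min
|Q| = 151.24 kW = 544450 kJ/h

Q = 544000 kJ/h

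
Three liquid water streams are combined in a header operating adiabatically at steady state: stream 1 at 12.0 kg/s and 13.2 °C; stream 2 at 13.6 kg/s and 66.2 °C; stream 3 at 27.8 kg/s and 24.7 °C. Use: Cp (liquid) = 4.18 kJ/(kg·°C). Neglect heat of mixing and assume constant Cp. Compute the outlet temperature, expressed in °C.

Adiabatic, steady state ⇒ Σ ṁᵢCp,ᵢ(T_out − Tᵢ) = 0
Σ ṁᵢCp,ᵢTᵢ = 12.0×4.18×13.2 + 13.6×4.18×66.2 + 27.8×4.18×24.7 = 7295.7
Σ ṁᵢCp,ᵢ = 12.0×4.18 + 13.6×4.18 + 27.8×4.18 = 223.21
T_out = 7295.7 / 223.21 = 32.685 °C

T_out = 32.7 °C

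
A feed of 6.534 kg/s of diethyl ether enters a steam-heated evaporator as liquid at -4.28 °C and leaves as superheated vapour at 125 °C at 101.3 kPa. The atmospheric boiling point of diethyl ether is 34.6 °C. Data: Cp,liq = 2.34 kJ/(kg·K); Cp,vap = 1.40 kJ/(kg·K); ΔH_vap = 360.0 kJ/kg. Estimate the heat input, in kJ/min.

Q = 226000 kJ/min

liquid -4.28→34.6 °C: 90.979 kJ/kg
vaporisation at 34.6 °C: 360 kJ/kg
vapour 34.6→125 °C: 126.56 kJ/kg
Δh = 90.979 + 360 + 126.56 = 577.54 kJ/kg
Q = ṁ·Δh = 6.534 kg/s × 577.54 kJ/kg = 3773.6 kJ/s
|Q| = 3773.6 kW = 226420 kJ/min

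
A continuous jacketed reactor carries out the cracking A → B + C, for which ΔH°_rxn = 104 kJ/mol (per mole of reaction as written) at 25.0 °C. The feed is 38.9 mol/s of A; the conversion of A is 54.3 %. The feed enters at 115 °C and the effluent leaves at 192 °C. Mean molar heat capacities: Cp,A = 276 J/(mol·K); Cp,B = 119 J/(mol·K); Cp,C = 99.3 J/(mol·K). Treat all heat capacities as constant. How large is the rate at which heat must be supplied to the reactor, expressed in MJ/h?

Extent of reaction ξ = 0.543 × 38.9 = 21.123 mol/s
Reaction term: ξ·ΔH°_rxn = 21.123 × 104 = 2196.8 kJ/s
Sensible, feed 115→25 °C: -966.28 kJ/s
Outlet flows (mol/s): A 17.777, B 21.123, C 21.123
Sensible, products 25→192 °C: 1589.4 kJ/s
Q = ΔH = 2819.9 kJ/s = 2819.9 kW
Heat supplied = 10152 MJ/h

Q_in = 10200 MJ/h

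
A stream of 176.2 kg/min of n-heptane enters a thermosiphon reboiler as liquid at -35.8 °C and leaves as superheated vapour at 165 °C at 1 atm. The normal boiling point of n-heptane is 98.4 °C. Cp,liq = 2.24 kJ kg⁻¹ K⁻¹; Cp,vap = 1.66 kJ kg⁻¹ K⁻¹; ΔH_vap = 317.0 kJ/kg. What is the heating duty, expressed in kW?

Q = 2140 kW

liquid -35.8→98.4 °C: 300.61 kJ/kg
vaporisation at 98.4 °C: 317 kJ/kg
vapour 98.4→165 °C: 110.56 kJ/kg
Δh = 300.61 + 317 + 110.56 = 728.16 kJ/kg
Q = ṁ·Δh = 176.2 kg/min × 728.16 kJ/kg = 128300 kJ/min
|Q| = 2138.4 kW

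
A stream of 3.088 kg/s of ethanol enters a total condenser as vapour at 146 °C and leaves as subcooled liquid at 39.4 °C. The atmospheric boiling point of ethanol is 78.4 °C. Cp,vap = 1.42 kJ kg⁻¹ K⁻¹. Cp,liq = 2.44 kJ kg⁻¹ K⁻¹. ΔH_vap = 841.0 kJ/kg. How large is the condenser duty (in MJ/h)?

vapour 146→78.4 °C: -95.992 kJ/kg
condensation at 78.4 °C: -841 kJ/kg
liquid 78.4→39.4 °C: -95.16 kJ/kg
Δh = -95.992 + -841 + -95.16 = -1032.2 kJ/kg
Q = ṁ·Δh = 3.088 kg/s × -1032.2 kJ/kg = -3187.3 kJ/s
|Q| = 3187.3 kW = 11474 MJ/h

Q_c = 11500 MJ/h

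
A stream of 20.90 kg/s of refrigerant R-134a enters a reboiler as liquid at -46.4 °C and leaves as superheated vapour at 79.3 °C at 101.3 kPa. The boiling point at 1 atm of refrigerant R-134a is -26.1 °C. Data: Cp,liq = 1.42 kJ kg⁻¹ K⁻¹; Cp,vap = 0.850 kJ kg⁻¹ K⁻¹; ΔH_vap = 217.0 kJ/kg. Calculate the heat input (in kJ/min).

Q = 421000 kJ/min

liquid -46.4→-26.1 °C: 28.826 kJ/kg
vaporisation at -26.1 °C: 217 kJ/kg
vapour -26.1→79.3 °C: 89.59 kJ/kg
Δh = 28.826 + 217 + 89.59 = 335.42 kJ/kg
Q = ṁ·Δh = 20.90 kg/s × 335.42 kJ/kg = 7010.2 kJ/s
|Q| = 7010.2 kW = 420610 kJ/min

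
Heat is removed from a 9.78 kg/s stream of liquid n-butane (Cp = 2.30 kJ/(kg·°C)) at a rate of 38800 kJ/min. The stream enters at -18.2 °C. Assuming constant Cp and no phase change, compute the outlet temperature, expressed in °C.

Q = 38800 kJ/min = 646.67 kJ/s
ΔT = Q/(ṁ·Cp) = 646.67/(9.78×2.30) = 28.748 K
T_out = -18.2 − 28.748 = -46.948 °C

T_out = -46.9 °C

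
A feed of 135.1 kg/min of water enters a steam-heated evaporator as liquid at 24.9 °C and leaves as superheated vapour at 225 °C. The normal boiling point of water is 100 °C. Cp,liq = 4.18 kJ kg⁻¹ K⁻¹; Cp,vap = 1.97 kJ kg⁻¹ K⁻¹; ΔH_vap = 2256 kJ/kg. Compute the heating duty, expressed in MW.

Q = 6.34 MW

liquid 24.9→100 °C: 313.92 kJ/kg
vaporisation at 100 °C: 2256 kJ/kg
vapour 100→225 °C: 246.25 kJ/kg
Δh = 313.92 + 2256 + 246.25 = 2816.2 kJ/kg
Q = ṁ·Δh = 135.1 kg/min × 2816.2 kJ/kg = 380460 kJ/min
|Q| = 6341.1 kW = 6.3411 MW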